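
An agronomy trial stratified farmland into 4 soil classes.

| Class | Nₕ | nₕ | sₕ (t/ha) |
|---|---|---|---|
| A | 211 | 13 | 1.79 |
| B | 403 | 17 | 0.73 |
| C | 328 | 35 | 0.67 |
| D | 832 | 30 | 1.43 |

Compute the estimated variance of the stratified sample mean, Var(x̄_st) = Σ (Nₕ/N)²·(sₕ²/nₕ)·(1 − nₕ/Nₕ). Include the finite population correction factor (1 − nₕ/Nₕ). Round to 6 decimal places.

N = 1774; Wₕ = Nₕ/N.
class A: (211/1774)²·1.79²/13·(1 − 13/211) = 0.003271923
class B: (403/1774)²·0.73²/17·(1 − 17/403) = 0.001549466
class C: (328/1774)²·0.67²/35·(1 − 35/328) = 0.000391666
class D: (832/1774)²·1.43²/30·(1 − 30/832) = 0.014452444
Sum = 0.019665498 → 0.019665.

0.019665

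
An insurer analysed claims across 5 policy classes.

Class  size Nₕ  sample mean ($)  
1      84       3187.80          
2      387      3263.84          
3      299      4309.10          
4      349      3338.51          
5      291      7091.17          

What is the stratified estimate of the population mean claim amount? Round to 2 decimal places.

x̄_st = (Σ Nₕx̄ₕ) / (Σ Nₕ) = (84·3187.80 + 387·3263.84 + 299·4309.10 + 349·3338.51 + 291·7091.17) / 1410
= 6047972.64 / 1410 = 4289.3423... → 4289.34.

4289.34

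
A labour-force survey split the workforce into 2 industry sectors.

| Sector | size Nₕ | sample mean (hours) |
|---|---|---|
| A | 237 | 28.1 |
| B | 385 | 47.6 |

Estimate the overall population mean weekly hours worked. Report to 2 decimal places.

N = 237 + 385 = 622.
Weight each subgroup mean by Nₕ/N and sum.
Σ Nₕx̄ₕ = 237·28.1 + 385·47.6 = 6659.7 + 18326 = 24985.7.
Divide by N: 24985.7 / 622 = 40.1699... → 40.17.

40.17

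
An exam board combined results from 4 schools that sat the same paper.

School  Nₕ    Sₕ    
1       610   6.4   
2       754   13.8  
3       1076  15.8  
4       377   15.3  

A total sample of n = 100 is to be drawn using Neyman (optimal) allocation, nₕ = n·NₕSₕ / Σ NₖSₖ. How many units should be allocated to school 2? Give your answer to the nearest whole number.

1: NₕSₕ = 610·6.4 = 3904
2: NₕSₕ = 754·13.8 = 10405.2
3: NₕSₕ = 1076·15.8 = 17000.8
4: NₕSₕ = 377·15.3 = 5768.1
Σ NₕSₕ = 37078.1.
n_2 = 100·10405.2/37078.1 = 28.063... → 28.

28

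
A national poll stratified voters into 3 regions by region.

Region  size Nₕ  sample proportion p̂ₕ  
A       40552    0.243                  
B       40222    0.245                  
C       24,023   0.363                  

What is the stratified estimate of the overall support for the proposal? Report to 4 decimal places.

0.2713

Wₕ = Nₕ/N with N = 104797: 0.3870, 0.3838, 0.2292.
p̂_st = 0.3870·0.243 + 0.3838·0.245 + 0.2292·0.363 ≈ 0.271276... → 0.2713.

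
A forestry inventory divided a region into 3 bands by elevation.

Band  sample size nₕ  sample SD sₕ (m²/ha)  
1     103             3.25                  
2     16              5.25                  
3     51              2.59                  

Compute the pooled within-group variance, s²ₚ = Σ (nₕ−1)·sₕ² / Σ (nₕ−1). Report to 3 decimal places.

10.935

Degrees of freedom: 102 + 15 + 50 = 167.
Σ(nₕ−1)sₕ² = 102·10.5625 + 15·27.5625 + 50·6.7081 = 1826.2175.
s²ₚ = 1826.2175 / 167 = 10.93543... → 10.935.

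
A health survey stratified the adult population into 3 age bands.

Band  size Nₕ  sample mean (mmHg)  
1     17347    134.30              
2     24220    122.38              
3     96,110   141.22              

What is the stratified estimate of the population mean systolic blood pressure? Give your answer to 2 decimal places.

137.03

N = 137677; weights Wₕ = Nₕ/N = (0.1260, 0.1759, 0.6981).
x̄_st = Σ Wₕ·x̄ₕ = 0.1260·134.30 + 0.1759·122.38 + 0.6981·141.22 ≈ 137.0338...
→ 137.03.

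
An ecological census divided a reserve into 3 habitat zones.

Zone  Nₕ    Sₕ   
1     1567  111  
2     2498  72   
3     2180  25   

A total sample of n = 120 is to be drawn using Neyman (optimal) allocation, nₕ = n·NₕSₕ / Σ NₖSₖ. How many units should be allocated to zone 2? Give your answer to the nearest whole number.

53

1: NₕSₕ = 1567·111 = 173937
2: NₕSₕ = 2498·72 = 179856
3: NₕSₕ = 2180·25 = 54500
Σ NₕSₕ = 408293.
n_2 = 120·179856/408293 = 52.861... → 53.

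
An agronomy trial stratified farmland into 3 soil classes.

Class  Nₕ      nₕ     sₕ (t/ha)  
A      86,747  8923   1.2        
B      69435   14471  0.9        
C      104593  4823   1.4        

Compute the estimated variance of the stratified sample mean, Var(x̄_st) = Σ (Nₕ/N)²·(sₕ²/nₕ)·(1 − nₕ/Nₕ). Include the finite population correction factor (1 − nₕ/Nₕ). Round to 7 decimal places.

0.0000815

N = 260775. Term for each stratum: Wₕ²sₕ²/nₕ·(1−nₕ/Nₕ).
Var(x̄_st) = 0.0000160209 + 0.0000031413 + 0.0000623605 = 0.0000815227 → 0.0000815.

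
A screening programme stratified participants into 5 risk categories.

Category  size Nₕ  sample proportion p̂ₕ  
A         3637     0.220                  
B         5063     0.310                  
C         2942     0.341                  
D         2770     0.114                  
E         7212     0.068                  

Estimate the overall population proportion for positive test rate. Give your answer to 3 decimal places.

N = 3637 + 5063 + 2942 + 2770 + 7212 = 21624.
Overall proportion = Σ (Nₕ/N)·p̂ₕ.
Σ Nₕp̂ₕ = 800.14 + 1569.53 + 1003.222 + 315.78 + 490.416 = 4179.088.
4179.088 / 21624 = 0.19326... → 0.193.

0.193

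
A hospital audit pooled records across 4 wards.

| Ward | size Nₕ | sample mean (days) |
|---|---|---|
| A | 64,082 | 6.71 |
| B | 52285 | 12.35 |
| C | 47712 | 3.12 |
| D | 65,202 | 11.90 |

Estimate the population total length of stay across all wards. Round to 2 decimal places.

Estimate total by summing Nₕ·x̄ₕ over strata.
64082·6.71 + 52285·12.35 + 47712·3.12 + 65202·11.90 = 429990.22 + 645719.75 + 148861.44 + 775903.8 = 2000475.21.

2000475.21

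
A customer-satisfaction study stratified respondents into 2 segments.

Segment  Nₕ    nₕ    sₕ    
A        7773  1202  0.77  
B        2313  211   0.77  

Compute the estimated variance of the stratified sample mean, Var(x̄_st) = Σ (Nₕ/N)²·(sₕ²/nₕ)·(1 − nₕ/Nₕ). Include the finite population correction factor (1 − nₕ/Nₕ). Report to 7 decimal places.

0.0003820

N = 10086. Term for each stratum: Wₕ²sₕ²/nₕ·(1−nₕ/Nₕ).
Var(x̄_st) = 0.0002476619 + 0.0001342980 = 0.0003819599 → 0.0003820.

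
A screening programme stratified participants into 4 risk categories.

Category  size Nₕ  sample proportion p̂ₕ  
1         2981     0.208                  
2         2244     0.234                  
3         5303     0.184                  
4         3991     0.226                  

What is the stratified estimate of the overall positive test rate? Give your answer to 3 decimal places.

Wₕ = Nₕ/N with N = 14519: 0.2053, 0.1546, 0.3652, 0.2749.
p̂_st = 0.2053·0.208 + 0.1546·0.234 + 0.3652·0.184 + 0.2749·0.226 ≈ 0.20820... → 0.208.

0.208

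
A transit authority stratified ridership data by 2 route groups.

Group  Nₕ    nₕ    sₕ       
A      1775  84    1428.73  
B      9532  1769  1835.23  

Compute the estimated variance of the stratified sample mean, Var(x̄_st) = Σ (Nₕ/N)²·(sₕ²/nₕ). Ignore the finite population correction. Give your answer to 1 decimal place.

1951.9

N = 11307. Term for each stratum: Wₕ²sₕ²/nₕ.
Var(x̄_st) = 598.8568 + 1353.0893 = 1951.9461 → 1951.9.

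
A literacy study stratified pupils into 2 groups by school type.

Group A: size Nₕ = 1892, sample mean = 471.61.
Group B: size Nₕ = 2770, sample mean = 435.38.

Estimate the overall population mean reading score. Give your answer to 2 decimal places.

450.08

N = 4662; weights Wₕ = Nₕ/N = (0.4058, 0.5942).
x̄_st = Σ Wₕ·x̄ₕ = 0.4058·471.61 + 0.5942·435.38 ≈ 450.0834...
→ 450.08.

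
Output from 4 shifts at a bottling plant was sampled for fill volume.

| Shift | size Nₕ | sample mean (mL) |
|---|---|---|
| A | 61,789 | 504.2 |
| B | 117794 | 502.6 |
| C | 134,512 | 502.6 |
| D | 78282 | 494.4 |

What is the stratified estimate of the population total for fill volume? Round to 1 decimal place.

Estimate total by summing Nₕ·x̄ₕ over strata.
61789·504.2 + 117794·502.6 + 134512·502.6 + 78282·494.4 = 31154013.8 + 59203264.4 + 67605731.2 + 38702620.8 = 196665630.2.

196665630.2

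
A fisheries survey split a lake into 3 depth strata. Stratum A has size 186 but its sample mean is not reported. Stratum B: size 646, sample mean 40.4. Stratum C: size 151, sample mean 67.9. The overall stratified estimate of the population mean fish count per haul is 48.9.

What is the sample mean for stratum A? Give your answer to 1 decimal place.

N = 186 + 646 + 151 = 983.
Overall total = μ·N = 48.9·983 = 48068.7.
Subtract the known strata: 646·40.4 + 151·67.9 = 36351.3.
Remaining total for stratum A: 48068.7 − 36351.3 = 11717.4.
Divide by its size: 11717.4 / 186 = 62.997... → 63.0.

63.0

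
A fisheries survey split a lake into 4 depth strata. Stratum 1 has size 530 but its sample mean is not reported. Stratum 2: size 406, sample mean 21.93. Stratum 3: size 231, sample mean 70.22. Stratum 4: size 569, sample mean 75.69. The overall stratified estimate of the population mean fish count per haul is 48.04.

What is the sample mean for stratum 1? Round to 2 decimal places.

28.69

N = 530 + 406 + 231 + 569 = 1736.
Overall total = μ·N = 48.04·1736 = 83397.44.
Subtract the known strata: 406·21.93 + 231·70.22 + 569·75.69 = 68192.01.
Remaining total for stratum 1: 83397.44 − 68192.01 = 15205.43.
Divide by its size: 15205.43 / 530 = 28.6895... → 28.69.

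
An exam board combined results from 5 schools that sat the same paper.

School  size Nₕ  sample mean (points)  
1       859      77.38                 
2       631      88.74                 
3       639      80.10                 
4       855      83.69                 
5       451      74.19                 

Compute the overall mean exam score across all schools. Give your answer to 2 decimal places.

N = 3435; weights Wₕ = Nₕ/N = (0.2501, 0.1837, 0.1860, 0.2489, 0.1313).
x̄_st = Σ Wₕ·x̄ₕ = 0.2501·77.38 + 0.1837·88.74 + 0.1860·80.10 + 0.2489·83.69 + 0.1313·74.19 ≈ 81.1246...
→ 81.12.

81.12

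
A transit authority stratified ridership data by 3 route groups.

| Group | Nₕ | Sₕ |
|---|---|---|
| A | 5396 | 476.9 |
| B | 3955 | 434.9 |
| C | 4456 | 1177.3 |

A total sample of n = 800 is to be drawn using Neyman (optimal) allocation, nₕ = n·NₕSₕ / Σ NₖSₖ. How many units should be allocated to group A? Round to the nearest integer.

216

Σ NₕSₕ = 5396·476.9 + 3955·434.9 + 4456·1177.3 = 9539430.7.
Share for A: 2573352.4/9539430.7 = 0.26976.
n_A = 800 × 0.26976 = 215.808... → 216.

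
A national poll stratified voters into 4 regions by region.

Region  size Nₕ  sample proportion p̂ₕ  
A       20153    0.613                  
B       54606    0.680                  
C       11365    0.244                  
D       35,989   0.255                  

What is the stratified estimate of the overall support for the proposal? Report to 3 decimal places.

0.503

N = 20153 + 54606 + 11365 + 35989 = 122113.
Overall proportion = Σ (Nₕ/N)·p̂ₕ.
Σ Nₕp̂ₕ = 12353.789 + 37132.08 + 2773.06 + 9177.195 = 61436.124.
61436.124 / 122113 = 0.50311... → 0.503.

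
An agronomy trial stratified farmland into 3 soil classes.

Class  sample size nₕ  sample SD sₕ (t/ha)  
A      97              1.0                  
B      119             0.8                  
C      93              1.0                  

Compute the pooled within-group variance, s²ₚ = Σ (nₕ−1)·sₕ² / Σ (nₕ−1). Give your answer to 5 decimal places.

0.86118

A: (97−1)·1.0² = 96·1 = 96
B: (119−1)·0.8² = 118·0.64 = 75.52
C: (93−1)·1.0² = 92·1 = 92
Numerator = 263.52; denominator = Σ(nₕ−1) = 306.
s²ₚ = 263.52/306 = 0.8611765... → 0.86118.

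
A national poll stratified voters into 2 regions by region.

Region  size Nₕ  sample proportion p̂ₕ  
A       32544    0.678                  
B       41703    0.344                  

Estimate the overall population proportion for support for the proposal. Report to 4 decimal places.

0.4904

N = 32544 + 41703 = 74247.
Overall proportion = Σ (Nₕ/N)·p̂ₕ.
Σ Nₕp̂ₕ = 22064.832 + 14345.832 = 36410.664.
36410.664 / 74247 = 0.490399... → 0.4904.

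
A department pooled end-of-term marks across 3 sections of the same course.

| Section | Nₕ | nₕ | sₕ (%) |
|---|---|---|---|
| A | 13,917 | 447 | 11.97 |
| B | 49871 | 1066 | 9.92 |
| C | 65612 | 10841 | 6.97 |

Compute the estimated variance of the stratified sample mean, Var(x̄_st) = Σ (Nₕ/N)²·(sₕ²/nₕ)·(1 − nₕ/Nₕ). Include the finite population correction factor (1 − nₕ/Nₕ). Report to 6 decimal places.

N = 129400. Term for each stratum: Wₕ²sₕ²/nₕ·(1−nₕ/Nₕ).
Var(x̄_st) = 0.003588603 + 0.013418686 + 0.000961749 = 0.017969038 → 0.017969.

0.017969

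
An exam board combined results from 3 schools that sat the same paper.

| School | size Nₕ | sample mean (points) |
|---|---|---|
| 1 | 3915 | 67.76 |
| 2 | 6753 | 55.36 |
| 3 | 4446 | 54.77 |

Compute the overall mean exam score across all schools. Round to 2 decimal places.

58.40

N = 3915 + 6753 + 4446 = 15114.
The stratified mean weights each stratum mean by its population share Nₕ/N.
Σ Nₕx̄ₕ = 3915·67.76 + 6753·55.36 + 4446·54.77 = 265280.4 + 373846.08 + 243507.42 = 882633.9.
Divide by N: 882633.9 / 15114 = 58.3984... → 58.40.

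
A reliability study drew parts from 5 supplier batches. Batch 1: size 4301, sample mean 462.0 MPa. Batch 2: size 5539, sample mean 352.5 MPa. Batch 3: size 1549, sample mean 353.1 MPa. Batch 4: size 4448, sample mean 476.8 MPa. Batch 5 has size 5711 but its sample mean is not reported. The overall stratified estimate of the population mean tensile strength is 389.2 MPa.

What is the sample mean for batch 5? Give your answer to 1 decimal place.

311.5

Σ Nₕx̄ₕ = N·μ, so 5711·x̄_5 = 21548·389.2 − (4301·462.0 + 5539·352.5 + 1549·353.1 + 4448·476.8).
= 8386481.6 − 6607317.8 = 1779163.8.
x̄_5 = 1779163.8 / 5711 = 311.533... → 311.5.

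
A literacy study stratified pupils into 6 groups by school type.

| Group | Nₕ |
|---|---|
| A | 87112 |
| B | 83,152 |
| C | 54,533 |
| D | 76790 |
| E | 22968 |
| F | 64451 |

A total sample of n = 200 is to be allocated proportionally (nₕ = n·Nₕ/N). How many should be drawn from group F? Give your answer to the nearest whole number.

Share of group F = 64451/389006 = 0.16568.
Allocate 200 × 0.16568 = 33.136... → 33.

33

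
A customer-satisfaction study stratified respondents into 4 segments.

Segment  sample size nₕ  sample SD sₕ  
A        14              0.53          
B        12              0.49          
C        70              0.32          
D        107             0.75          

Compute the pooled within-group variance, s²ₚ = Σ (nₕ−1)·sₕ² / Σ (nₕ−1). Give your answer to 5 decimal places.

0.36675

Degrees of freedom: 13 + 11 + 69 + 106 = 199.
Σ(nₕ−1)sₕ² = 13·0.2809 + 11·0.2401 + 69·0.1024 + 106·0.5625 = 72.9834.
s²ₚ = 72.9834 / 199 = 0.3667508... → 0.36675.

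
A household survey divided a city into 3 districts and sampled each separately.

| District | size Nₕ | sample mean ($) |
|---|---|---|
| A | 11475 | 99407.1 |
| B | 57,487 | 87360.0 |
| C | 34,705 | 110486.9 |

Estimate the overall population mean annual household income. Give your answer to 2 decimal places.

96435.79

x̄_st = (Σ Nₕx̄ₕ) / (Σ Nₕ) = (11475·99407.1 + 57487·87360.0 + 34705·110486.9) / 103667
= 9997208657 / 103667 = 96435.7863... → 96435.79.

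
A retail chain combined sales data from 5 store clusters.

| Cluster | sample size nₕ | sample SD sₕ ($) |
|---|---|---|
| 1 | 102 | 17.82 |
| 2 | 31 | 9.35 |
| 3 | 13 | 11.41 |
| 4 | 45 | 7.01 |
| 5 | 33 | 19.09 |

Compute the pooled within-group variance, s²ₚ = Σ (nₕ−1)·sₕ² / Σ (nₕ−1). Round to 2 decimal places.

Degrees of freedom: 101 + 30 + 12 + 44 + 32 = 219.
Σ(nₕ−1)sₕ² = 101·317.5524 + 30·87.4225 + 12·130.1881 + 44·49.1401 + 32·364.4281 = 50081.5882.
s²ₚ = 50081.5882 / 219 = 228.6831... → 228.68.

228.68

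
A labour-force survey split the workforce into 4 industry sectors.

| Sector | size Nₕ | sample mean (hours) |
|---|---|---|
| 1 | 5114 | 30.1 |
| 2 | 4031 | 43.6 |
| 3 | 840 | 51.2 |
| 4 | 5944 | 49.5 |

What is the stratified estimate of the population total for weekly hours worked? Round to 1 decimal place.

Population total = Σ Nₕ·x̄ₕ (each stratum's size times its mean).
5114·30.1 + 4031·43.6 + 840·51.2 + 5944·49.5 = 153931.4 + 175751.6 + 43008 + 294228 = 666919.0.

666919.0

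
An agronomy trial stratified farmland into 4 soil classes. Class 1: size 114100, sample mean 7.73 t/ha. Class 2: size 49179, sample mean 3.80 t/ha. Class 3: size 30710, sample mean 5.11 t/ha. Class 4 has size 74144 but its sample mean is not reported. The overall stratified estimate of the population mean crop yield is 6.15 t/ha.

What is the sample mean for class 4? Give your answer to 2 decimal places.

5.71

N = 114100 + 49179 + 30710 + 74144 = 268133.
Overall total = μ·N = 6.15·268133 = 1649017.95.
Subtract the known strata: 114100·7.73 + 49179·3.80 + 30710·5.11 = 1225801.3.
Remaining total for class 4: 1649017.95 − 1225801.3 = 423216.65.
Divide by its size: 423216.65 / 74144 = 5.7080... → 5.71.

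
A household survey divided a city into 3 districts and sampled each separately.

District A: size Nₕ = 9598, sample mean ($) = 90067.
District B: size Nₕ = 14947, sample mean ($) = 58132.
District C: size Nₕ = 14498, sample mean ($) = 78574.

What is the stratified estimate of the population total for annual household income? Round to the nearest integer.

Estimate total by summing Nₕ·x̄ₕ over strata.
9598·90067 + 14947·58132 + 14498·78574 = 864463066 + 868899004 + 1139165852 = 2872527922.

2872527922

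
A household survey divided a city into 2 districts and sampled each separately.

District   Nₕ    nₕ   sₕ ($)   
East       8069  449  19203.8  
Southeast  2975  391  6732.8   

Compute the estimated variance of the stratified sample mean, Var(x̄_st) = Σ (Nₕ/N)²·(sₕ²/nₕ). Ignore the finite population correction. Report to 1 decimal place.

446857.2

N = 11044; Wₕ = Nₕ/N.
district East: (8069/11044)²·19203.8²/449 = 438444.5163
district Southeast: (2975/11044)²·6732.8²/391 = 8412.7080
Sum = 446857.2243 → 446857.2.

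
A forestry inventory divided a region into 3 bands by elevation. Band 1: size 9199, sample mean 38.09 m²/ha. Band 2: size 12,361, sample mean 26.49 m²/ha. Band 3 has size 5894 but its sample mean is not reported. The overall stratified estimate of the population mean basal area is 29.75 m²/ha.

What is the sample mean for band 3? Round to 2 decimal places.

23.57

N = 9199 + 12361 + 5894 = 27454.
Overall total = μ·N = 29.75·27454 = 816756.5.
Subtract the known strata: 9199·38.09 + 12361·26.49 = 677832.8.
Remaining total for band 3: 816756.5 − 677832.8 = 138923.7.
Divide by its size: 138923.7 / 5894 = 23.5704... → 23.57.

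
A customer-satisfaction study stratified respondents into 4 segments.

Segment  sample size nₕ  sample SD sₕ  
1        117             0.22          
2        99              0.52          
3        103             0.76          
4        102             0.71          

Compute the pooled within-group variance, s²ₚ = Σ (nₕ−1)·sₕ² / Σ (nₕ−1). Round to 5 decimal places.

Degrees of freedom: 116 + 98 + 102 + 101 = 417.
Σ(nₕ−1)sₕ² = 116·0.0484 + 98·0.2704 + 102·0.5776 + 101·0.5041 = 141.9429.
s²ₚ = 141.9429 / 417 = 0.3403906... → 0.34039.

0.34039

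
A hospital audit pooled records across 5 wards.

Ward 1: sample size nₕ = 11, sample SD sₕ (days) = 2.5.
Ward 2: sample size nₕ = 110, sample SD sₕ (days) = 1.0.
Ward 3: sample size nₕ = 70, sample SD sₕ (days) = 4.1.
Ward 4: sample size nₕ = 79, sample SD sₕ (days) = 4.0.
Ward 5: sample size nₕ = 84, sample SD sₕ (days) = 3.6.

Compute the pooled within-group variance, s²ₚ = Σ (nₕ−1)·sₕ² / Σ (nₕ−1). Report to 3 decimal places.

1: (11−1)·2.5² = 10·6.25 = 62.5
2: (110−1)·1.0² = 109·1 = 109
3: (70−1)·4.1² = 69·16.81 = 1159.89
4: (79−1)·4.0² = 78·16 = 1248
5: (84−1)·3.6² = 83·12.96 = 1075.68
Numerator = 3655.07; denominator = Σ(nₕ−1) = 349.
s²ₚ = 3655.07/349 = 10.47298... → 10.473.

10.473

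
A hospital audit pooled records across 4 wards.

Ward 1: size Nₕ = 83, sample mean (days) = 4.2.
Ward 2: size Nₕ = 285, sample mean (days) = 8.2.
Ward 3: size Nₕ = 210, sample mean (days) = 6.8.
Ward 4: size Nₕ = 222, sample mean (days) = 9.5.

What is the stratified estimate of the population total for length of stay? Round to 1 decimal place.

1: 83·4.2 = 348.6
2: 285·8.2 = 2337
3: 210·6.8 = 1428
4: 222·9.5 = 2109
τ̂ = Σ Nₕx̄ₕ = 6222.6.

6222.6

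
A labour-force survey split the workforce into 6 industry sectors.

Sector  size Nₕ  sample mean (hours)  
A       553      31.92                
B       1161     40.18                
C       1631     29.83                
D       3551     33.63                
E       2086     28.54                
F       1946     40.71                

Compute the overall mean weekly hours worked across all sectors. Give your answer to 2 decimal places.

x̄_st = (Σ Nₕx̄ₕ) / (Σ Nₕ) = (553·31.92 + 1161·40.18 + 1631·29.83 + 3551·33.63 + 2086·28.54 + 1946·40.71) / 10928
= 371129.7 / 10928 = 33.9614... → 33.96.

33.96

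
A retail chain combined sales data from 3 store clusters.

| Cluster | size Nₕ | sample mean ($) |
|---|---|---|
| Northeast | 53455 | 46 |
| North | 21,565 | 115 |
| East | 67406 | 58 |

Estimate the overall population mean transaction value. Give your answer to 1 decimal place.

x̄_st = (Σ Nₕx̄ₕ) / (Σ Nₕ) = (53455·46 + 21565·115 + 67406·58) / 142426
= 8848453 / 142426 = 62.127... → 62.1.

62.1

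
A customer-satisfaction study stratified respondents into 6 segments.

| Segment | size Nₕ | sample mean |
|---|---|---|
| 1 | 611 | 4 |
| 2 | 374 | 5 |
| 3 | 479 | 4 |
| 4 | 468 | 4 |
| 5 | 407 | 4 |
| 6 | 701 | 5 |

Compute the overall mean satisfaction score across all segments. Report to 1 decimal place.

x̄_st = (Σ Nₕx̄ₕ) / (Σ Nₕ) = (611·4 + 374·5 + 479·4 + 468·4 + 407·4 + 701·5) / 3040
= 13235 / 3040 = 4.354... → 4.4.

4.4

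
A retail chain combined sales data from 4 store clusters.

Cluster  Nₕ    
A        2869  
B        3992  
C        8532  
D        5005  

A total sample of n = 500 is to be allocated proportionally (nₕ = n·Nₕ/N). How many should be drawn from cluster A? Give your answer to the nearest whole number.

70

N = 2869 + 3992 + 8532 + 5005 = 20398.
n_A = 500·2869/20398 = 70.326... → 70.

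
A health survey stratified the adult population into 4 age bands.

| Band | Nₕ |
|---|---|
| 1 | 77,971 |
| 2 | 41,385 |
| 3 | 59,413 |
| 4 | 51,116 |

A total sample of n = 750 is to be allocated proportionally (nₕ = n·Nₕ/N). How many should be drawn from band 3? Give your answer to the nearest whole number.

194

N = 77971 + 41385 + 59413 + 51116 = 229885.
n_3 = 750·59413/229885 = 193.835... → 194.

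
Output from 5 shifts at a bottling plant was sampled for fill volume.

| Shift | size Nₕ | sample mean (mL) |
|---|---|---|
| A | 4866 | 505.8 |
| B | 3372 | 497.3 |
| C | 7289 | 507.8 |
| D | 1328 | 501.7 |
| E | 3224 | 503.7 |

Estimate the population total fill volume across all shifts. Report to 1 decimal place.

Population total = Σ Nₕ·x̄ₕ (each stratum's size times its mean).
4866·505.8 + 3372·497.3 + 7289·507.8 + 1328·501.7 + 3224·503.7 = 2461222.8 + 1676895.6 + 3701354.2 + 666257.6 + 1623928.8 = 10129659.0.

10129659.0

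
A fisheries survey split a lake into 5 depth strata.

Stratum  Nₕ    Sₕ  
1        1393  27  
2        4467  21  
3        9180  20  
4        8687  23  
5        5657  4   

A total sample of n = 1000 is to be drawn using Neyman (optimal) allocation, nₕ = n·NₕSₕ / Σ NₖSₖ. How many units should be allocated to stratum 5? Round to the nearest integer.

42

Σ NₕSₕ = 1393·27 + 4467·21 + 9180·20 + 8687·23 + 5657·4 = 537447.
Share for 5: 22628/537447 = 0.04210.
n_5 = 1000 × 0.04210 = 42.103... → 42.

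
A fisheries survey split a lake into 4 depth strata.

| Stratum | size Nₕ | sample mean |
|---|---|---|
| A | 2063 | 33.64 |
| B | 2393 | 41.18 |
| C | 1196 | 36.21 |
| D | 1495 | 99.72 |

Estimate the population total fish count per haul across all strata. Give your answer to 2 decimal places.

Estimate total by summing Nₕ·x̄ₕ over strata.
2063·33.64 + 2393·41.18 + 1196·36.21 + 1495·99.72 = 69399.32 + 98543.74 + 43307.16 + 149081.4 = 360331.62.

360331.62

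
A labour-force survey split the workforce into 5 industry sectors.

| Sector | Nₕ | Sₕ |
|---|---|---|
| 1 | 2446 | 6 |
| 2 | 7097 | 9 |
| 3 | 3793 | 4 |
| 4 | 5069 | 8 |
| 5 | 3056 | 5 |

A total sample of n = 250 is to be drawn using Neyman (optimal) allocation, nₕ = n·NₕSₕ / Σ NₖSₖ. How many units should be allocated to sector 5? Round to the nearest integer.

26

Σ NₕSₕ = 2446·6 + 7097·9 + 3793·4 + 5069·8 + 3056·5 = 149553.
Share for 5: 15280/149553 = 0.10217.
n_5 = 250 × 0.10217 = 25.543... → 26.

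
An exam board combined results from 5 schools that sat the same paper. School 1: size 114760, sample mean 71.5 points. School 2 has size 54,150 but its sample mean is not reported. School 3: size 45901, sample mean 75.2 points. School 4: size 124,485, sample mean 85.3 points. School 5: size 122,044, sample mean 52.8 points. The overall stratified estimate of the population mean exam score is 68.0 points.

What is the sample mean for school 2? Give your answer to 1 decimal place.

49.0

Σ Nₕx̄ₕ = N·μ, so 54150·x̄_2 = 461340·68.0 − (114760·71.5 + 45901·75.2 + 124485·85.3 + 122044·52.8).
= 31371120 − 28719588.9 = 2651531.1.
x̄_2 = 2651531.1 / 54150 = 48.966... → 49.0.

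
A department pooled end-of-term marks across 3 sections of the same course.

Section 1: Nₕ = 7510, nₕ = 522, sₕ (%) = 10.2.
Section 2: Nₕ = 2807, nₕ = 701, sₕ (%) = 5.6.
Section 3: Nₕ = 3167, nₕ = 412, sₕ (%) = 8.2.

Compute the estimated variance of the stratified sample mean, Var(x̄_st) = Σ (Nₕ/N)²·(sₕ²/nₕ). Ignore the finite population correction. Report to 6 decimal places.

0.072768

N = 13484. Term for each stratum: Wₕ²sₕ²/nₕ.
Var(x̄_st) = 0.061826153 + 0.001938677 + 0.009003039 = 0.072767869 → 0.072768.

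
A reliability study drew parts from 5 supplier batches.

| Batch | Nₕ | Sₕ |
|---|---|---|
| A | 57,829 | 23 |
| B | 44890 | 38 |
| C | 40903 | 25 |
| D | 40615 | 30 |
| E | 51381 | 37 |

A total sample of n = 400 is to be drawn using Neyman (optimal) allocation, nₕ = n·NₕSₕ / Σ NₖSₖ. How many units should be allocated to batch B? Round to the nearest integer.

95

Σ NₕSₕ = 57829·23 + 44890·38 + 40903·25 + 40615·30 + 51381·37 = 7178009.
Share for B: 1705820/7178009 = 0.23765.
n_B = 400 × 0.23765 = 95.058... → 95.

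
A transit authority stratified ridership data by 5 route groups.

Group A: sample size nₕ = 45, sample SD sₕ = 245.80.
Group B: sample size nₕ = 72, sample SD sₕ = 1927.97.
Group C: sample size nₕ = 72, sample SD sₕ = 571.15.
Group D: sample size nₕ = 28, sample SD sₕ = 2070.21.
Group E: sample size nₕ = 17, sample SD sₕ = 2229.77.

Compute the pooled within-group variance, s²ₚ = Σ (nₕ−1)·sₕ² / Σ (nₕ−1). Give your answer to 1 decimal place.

A: (45−1)·245.80² = 44·60417.64 = 2658376.16
B: (72−1)·1927.97² = 71·3717068.3209 = 263911850.7839
C: (72−1)·571.15² = 71·326212.3225 = 23161074.8975
D: (28−1)·2070.21² = 27·4285769.4441 = 115715774.9907
E: (17−1)·2229.77² = 16·4971874.2529 = 79549988.0464
Numerator = 484997064.8785; denominator = Σ(nₕ−1) = 229.
s²ₚ = 484997064.8785/229 = 2117891.113... → 2117891.1.

2117891.1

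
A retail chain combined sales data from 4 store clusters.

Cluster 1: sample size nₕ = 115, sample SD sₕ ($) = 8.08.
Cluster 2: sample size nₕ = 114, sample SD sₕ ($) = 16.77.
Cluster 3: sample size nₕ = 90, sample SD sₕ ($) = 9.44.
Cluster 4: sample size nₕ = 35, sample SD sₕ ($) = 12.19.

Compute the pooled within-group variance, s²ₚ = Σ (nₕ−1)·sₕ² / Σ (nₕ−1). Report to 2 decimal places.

Degrees of freedom: 114 + 113 + 89 + 34 = 350.
Σ(nₕ−1)sₕ² = 114·65.2864 + 113·281.2329 + 89·89.1136 + 34·148.5961 = 52205.3451.
s²ₚ = 52205.3451 / 350 = 149.1581... → 149.16.

149.16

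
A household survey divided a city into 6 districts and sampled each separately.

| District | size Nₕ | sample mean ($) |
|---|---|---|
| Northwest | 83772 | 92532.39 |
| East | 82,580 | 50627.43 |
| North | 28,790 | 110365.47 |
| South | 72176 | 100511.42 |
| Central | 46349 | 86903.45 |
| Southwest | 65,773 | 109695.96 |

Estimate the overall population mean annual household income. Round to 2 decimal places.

N = 379440; weights Wₕ = Nₕ/N = (0.2208, 0.2176, 0.0759, 0.1902, 0.1222, 0.1733).
x̄_st = Σ Wₕ·x̄ₕ = 0.2208·92532.39 + 0.2176·50627.43 + 0.0759·110365.47 + 0.1902·100511.42 + 0.1222·86903.45 + 0.1733·109695.96 ≈ 88570.7650...
→ 88570.76.

88570.76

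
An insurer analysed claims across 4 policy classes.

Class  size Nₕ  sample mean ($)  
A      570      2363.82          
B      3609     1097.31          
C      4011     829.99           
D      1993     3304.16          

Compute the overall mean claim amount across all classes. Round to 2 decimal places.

N = 10183; weights Wₕ = Nₕ/N = (0.0560, 0.3544, 0.3939, 0.1957).
x̄_st = Σ Wₕ·x̄ₕ = 0.0560·2363.82 + 0.3544·1097.31 + 0.3939·829.99 + 0.1957·3304.16 ≈ 1494.8296...
→ 1494.83.

1494.83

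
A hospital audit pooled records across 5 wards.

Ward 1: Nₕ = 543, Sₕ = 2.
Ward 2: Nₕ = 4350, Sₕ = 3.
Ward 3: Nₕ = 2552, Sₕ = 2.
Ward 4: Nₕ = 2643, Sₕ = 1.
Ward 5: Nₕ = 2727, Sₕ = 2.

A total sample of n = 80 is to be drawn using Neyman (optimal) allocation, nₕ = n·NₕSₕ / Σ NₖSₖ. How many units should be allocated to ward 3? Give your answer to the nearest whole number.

15

Σ NₕSₕ = 543·2 + 4350·3 + 2552·2 + 2643·1 + 2727·2 = 27337.
Share for 3: 5104/27337 = 0.18671.
n_3 = 80 × 0.18671 = 14.937... → 15.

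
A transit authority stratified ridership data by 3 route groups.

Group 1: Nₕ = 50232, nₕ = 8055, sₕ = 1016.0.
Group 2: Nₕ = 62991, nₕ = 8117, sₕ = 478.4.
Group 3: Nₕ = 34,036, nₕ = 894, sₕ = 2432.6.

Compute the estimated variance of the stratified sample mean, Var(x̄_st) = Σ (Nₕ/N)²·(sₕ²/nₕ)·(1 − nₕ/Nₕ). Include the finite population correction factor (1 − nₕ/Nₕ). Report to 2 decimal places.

N = 147259. Term for each stratum: Wₕ²sₕ²/nₕ·(1−nₕ/Nₕ).
Var(x̄_st) = 12.52029 + 4.49436 + 344.31617 = 361.33082 → 361.33.

361.33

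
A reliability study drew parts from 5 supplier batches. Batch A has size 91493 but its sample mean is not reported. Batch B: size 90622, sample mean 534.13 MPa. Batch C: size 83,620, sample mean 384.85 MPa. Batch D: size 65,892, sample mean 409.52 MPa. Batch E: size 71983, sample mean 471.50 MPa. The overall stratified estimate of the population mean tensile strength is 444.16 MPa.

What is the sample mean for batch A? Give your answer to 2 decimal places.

N = 91493 + 90622 + 83620 + 65892 + 71983 = 403610.
Overall total = μ·N = 444.16·403610 = 179267417.6.
Subtract the known strata: 90622·534.13 + 83620·384.85 + 65892·409.52 + 71983·471.50 = 141509162.2.
Remaining total for batch A: 179267417.6 − 141509162.2 = 37758255.4.
Divide by its size: 37758255.4 / 91493 = 412.6901... → 412.69.

412.69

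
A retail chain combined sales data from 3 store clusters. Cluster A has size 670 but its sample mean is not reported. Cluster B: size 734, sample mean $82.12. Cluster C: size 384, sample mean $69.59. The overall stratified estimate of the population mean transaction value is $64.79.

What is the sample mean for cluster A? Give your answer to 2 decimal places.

43.05

N = 670 + 734 + 384 = 1788.
Overall total = μ·N = 64.79·1788 = 115844.52.
Subtract the known strata: 734·82.12 + 384·69.59 = 86998.64.
Remaining total for cluster A: 115844.52 − 86998.64 = 28845.88.
Divide by its size: 28845.88 / 670 = 43.0536... → 43.05.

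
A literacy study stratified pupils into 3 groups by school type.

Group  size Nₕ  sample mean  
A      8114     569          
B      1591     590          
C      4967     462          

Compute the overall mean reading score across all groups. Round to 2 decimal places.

535.05

N = 14672; weights Wₕ = Nₕ/N = (0.5530, 0.1084, 0.3385).
x̄_st = Σ Wₕ·x̄ₕ = 0.5530·569 + 0.1084·590 + 0.3385·462 ≈ 535.0538...
→ 535.05.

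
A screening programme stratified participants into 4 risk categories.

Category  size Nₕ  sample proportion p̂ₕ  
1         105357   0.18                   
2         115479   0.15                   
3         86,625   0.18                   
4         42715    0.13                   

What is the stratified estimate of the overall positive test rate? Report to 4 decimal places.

0.1640

N = 105357 + 115479 + 86625 + 42715 = 350176.
Overall proportion = Σ (Nₕ/N)·p̂ₕ.
Σ Nₕp̂ₕ = 18964.26 + 17321.85 + 15592.5 + 5552.95 = 57431.56.
57431.56 / 350176 = 0.164008... → 0.1640.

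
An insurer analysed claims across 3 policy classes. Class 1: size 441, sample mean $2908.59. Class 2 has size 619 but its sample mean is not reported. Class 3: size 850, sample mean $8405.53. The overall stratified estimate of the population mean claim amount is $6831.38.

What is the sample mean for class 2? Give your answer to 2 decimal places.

N = 441 + 619 + 850 = 1910.
Overall total = μ·N = 6831.38·1910 = 13047935.8.
Subtract the known strata: 441·2908.59 + 850·8405.53 = 8427388.69.
Remaining total for class 2: 13047935.8 − 8427388.69 = 4620547.11.
Divide by its size: 4620547.11 / 619 = 7464.5349... → 7464.53.

7464.53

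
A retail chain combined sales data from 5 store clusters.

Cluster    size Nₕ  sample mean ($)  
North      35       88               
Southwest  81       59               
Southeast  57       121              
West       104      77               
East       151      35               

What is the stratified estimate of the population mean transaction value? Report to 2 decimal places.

x̄_st = (Σ Nₕx̄ₕ) / (Σ Nₕ) = (35·88 + 81·59 + 57·121 + 104·77 + 151·35) / 428
= 28049 / 428 = 65.5350... → 65.54.

65.54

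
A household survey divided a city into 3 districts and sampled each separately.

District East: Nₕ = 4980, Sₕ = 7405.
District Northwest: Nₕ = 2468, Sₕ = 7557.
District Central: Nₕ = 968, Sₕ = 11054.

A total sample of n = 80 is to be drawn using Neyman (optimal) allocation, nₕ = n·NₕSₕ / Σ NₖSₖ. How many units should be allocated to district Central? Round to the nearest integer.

13

Σ NₕSₕ = 4980·7405 + 2468·7557 + 968·11054 = 66227848.
Share for Central: 10700272/66227848 = 0.16157.
n_Central = 80 × 0.16157 = 12.925... → 13.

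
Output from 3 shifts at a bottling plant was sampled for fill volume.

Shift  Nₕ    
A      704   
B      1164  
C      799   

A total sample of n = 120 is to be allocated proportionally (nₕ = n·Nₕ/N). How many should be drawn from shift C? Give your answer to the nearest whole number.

36

Share of shift C = 799/2667 = 0.29959.
Allocate 120 × 0.29959 = 35.951... → 36.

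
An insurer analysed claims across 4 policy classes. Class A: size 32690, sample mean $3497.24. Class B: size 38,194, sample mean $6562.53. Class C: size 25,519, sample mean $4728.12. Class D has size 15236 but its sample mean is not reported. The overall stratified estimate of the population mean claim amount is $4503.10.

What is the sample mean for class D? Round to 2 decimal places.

Σ Nₕx̄ₕ = N·μ, so 15236·x̄_D = 111639·4503.10 − (32690·3497.24 + 38194·6562.53 + 25519·4728.12).
= 502721580.9 − 485630940.7 = 17090640.2.
x̄_D = 17090640.2 / 15236 = 1121.7275... → 1121.73.

1121.73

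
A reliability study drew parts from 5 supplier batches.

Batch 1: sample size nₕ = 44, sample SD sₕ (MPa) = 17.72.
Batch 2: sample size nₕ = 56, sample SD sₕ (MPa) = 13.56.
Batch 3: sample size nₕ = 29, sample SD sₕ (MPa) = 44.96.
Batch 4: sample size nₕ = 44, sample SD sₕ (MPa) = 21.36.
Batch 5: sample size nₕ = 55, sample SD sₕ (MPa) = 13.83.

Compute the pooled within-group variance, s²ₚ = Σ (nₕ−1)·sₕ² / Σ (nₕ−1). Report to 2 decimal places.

Degrees of freedom: 43 + 55 + 28 + 43 + 54 = 223.
Σ(nₕ−1)sₕ² = 43·313.9984 + 55·183.8736 + 28·2021.4016 + 43·456.2496 + 54·191.2689 = 110161.4774.
s²ₚ = 110161.4774 / 223 = 493.9977... → 494.00.

494.00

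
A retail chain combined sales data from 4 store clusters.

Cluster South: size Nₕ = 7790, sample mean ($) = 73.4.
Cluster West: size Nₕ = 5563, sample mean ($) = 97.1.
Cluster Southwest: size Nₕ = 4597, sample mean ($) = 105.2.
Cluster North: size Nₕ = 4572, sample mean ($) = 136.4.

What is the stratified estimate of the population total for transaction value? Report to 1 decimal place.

2219178.5

Population total = Σ Nₕ·x̄ₕ (each stratum's size times its mean).
7790·73.4 + 5563·97.1 + 4597·105.2 + 4572·136.4 = 571786 + 540167.3 + 483604.4 + 623620.8 = 2219178.5.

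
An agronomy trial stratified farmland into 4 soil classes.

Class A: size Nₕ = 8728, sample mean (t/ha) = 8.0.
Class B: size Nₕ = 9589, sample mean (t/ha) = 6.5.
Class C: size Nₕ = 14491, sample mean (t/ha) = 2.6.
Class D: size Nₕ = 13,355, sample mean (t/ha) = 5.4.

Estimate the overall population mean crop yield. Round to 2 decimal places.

x̄_st = (Σ Nₕx̄ₕ) / (Σ Nₕ) = (8728·8.0 + 9589·6.5 + 14491·2.6 + 13355·5.4) / 46163
= 241946.1 / 46163 = 5.2411... → 5.24.

5.24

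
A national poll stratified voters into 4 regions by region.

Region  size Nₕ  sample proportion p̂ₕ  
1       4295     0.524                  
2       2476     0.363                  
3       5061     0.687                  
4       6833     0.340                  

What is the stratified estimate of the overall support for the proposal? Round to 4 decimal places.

0.4795

Wₕ = Nₕ/N with N = 18665: 0.2301, 0.1327, 0.2711, 0.3661.
p̂_st = 0.2301·0.524 + 0.1327·0.363 + 0.2711·0.687 + 0.3661·0.340 ≈ 0.479480... → 0.4795.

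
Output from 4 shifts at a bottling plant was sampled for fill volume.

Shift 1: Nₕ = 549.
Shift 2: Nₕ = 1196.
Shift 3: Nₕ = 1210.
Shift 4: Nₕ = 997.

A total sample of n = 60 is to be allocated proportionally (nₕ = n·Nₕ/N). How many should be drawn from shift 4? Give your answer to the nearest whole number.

15

Share of shift 4 = 997/3952 = 0.25228.
Allocate 60 × 0.25228 = 15.137... → 15.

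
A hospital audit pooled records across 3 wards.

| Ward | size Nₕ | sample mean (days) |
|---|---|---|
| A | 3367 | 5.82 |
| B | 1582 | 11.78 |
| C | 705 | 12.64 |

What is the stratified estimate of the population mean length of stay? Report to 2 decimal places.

x̄_st = (Σ Nₕx̄ₕ) / (Σ Nₕ) = (3367·5.82 + 1582·11.78 + 705·12.64) / 5654
= 47143.1 / 5654 = 8.3380... → 8.34.

8.34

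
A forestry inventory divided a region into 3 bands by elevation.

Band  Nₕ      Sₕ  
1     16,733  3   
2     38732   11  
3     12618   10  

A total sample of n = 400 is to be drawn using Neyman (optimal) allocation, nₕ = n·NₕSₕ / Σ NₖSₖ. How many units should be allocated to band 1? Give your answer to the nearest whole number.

33

Σ NₕSₕ = 16733·3 + 38732·11 + 12618·10 = 602431.
Share for 1: 50199/602431 = 0.08333.
n_1 = 400 × 0.08333 = 33.331... → 33.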